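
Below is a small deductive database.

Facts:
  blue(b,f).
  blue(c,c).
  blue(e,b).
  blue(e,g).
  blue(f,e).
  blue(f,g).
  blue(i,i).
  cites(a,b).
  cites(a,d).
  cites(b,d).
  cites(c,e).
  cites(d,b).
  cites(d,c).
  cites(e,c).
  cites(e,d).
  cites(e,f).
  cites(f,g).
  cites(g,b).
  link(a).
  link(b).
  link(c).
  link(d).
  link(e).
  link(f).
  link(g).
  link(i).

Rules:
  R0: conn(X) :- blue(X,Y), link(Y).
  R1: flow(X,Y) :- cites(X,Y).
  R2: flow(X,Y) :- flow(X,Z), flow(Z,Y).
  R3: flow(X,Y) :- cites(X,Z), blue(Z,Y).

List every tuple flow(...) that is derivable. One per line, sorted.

round 1: derive flow(a,b) via R1 from cites(a,b)
round 1: derive flow(a,d) via R1 from cites(a,d)
round 1: derive flow(b,d) via R1 from cites(b,d)
round 1: derive flow(c,e) via R1 from cites(c,e)
round 1: derive flow(d,b) via R1 from cites(d,b)
round 1: derive flow(d,c) via R1 from cites(d,c)
round 1: derive flow(e,c) via R1 from cites(e,c)
round 1: derive flow(e,d) via R1 from cites(e,d)
round 1: derive flow(e,f) via R1 from cites(e,f)
round 1: derive flow(f,g) via R1 from cites(f,g)
round 1: derive flow(g,b) via R1 from cites(g,b)
round 1: derive flow(a,f) via R3 from cites(a,b), blue(b,f)
round 1: derive flow(c,b) via R3 from cites(c,e), blue(e,b)
round 1: derive flow(c,g) via R3 from cites(c,e), blue(e,g)
round 1: derive flow(d,f) via R3 from cites(d,b), blue(b,f)
round 1: derive flow(e,e) via R3 from cites(e,f), blue(f,e)
round 1: derive flow(e,g) via R3 from cites(e,f), blue(f,g)
round 1: derive flow(g,f) via R3 from cites(g,b), blue(b,f)
round 2: derive flow(a,c) via R2 from flow(a,d), flow(d,c)
round 2: derive flow(a,g) via R2 from flow(a,f), flow(f,g)
round 2: derive flow(b,b) via R2 from flow(b,d), flow(d,b)
round 2: derive flow(b,c) via R2 from flow(b,d), flow(d,c)
round 2: derive flow(b,f) via R2 from flow(b,d), flow(d,f)
round 2: derive flow(c,c) via R2 from flow(c,e), flow(e,c)
round 2: derive flow(c,d) via R2 from flow(c,b), flow(b,d)
round 2: derive flow(c,f) via R2 from flow(c,e), flow(e,f)
round 2: derive flow(d,d) via R2 from flow(d,b), flow(b,d)
round 2: derive flow(d,e) via R2 from flow(d,c), flow(c,e)
round 2: derive flow(d,g) via R2 from flow(d,c), flow(c,g)
round 2: derive flow(e,b) via R2 from flow(e,c), flow(c,b)
round 2: derive flow(f,b) via R2 from flow(f,g), flow(g,b)
round 2: derive flow(f,f) via R2 from flow(f,g), flow(g,f)
round 2: derive flow(g,d) via R2 from flow(g,b), flow(b,d)
round 2: derive flow(g,g) via R2 from flow(g,f), flow(f,g)
round 3: derive flow(a,e) via R2 from flow(a,c), flow(c,e)
round 3: derive flow(b,e) via R2 from flow(b,c), flow(c,e)
round 3: derive flow(b,g) via R2 from flow(b,c), flow(c,g)
round 3: derive flow(f,c) via R2 from flow(f,b), flow(b,c)
round 3: derive flow(f,d) via R2 from flow(f,b), flow(b,d)
round 3: derive flow(g,c) via R2 from flow(g,b), flow(b,c)
round 3: derive flow(g,e) via R2 from flow(g,d), flow(d,e)
round 4: derive flow(f,e) via R2 from flow(f,b), flow(b,e)

flow(a,b)
flow(a,c)
flow(a,d)
flow(a,e)
flow(a,f)
flow(a,g)
flow(b,b)
flow(b,c)
flow(b,d)
flow(b,e)
flow(b,f)
flow(b,g)
flow(c,b)
flow(c,c)
flow(c,d)
flow(c,e)
flow(c,f)
flow(c,g)
flow(d,b)
flow(d,c)
flow(d,d)
flow(d,e)
flow(d,f)
flow(d,g)
flow(e,b)
flow(e,c)
flow(e,d)
flow(e,e)
flow(e,f)
flow(e,g)
flow(f,b)
flow(f,c)
flow(f,d)
flow(f,e)
flow(f,f)
flow(f,g)
flow(g,b)
flow(g,c)
flow(g,d)
flow(g,e)
flow(g,f)
flow(g,g)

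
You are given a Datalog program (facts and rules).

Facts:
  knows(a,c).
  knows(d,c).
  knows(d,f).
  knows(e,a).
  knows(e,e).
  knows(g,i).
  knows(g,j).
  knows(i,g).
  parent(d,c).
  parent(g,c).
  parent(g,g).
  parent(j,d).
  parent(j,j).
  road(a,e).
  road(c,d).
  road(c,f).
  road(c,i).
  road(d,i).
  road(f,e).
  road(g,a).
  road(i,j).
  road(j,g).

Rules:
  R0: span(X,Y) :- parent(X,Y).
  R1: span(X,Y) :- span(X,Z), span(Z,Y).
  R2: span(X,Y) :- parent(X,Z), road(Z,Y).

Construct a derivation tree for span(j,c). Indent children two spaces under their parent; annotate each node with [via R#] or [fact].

round 1: derive span(d,c) via R0 from parent(d,c)
round 1: derive span(g,c) via R0 from parent(g,c)
round 1: derive span(g,g) via R0 from parent(g,g)
round 1: derive span(j,d) via R0 from parent(j,d)
round 1: derive span(j,j) via R0 from parent(j,j)
round 1: derive span(d,d) via R2 from parent(d,c), road(c,d)
round 1: derive span(d,f) via R2 from parent(d,c), road(c,f)
round 1: derive span(d,i) via R2 from parent(d,c), road(c,i)
round 1: derive span(g,a) via R2 from parent(g,g), road(g,a)
round 1: derive span(g,d) via R2 from parent(g,c), road(c,d)
round 1: derive span(g,f) via R2 from parent(g,c), road(c,f)
round 1: derive span(g,i) via R2 from parent(g,c), road(c,i)
round 1: derive span(j,g) via R2 from parent(j,j), road(j,g)
round 1: derive span(j,i) via R2 from parent(j,d), road(d,i)
round 2: derive span(j,a) via R1 from span(j,g), span(g,a)
round 2: derive span(j,c) via R1 from span(j,d), span(d,c)
round 2: derive span(j,f) via R1 from span(j,d), span(d,f)

span(j,c)  [via R1]
  span(j,d)  [via R0]
    parent(j,d)  [fact]
  span(d,c)  [via R0]
    parent(d,c)  [fact]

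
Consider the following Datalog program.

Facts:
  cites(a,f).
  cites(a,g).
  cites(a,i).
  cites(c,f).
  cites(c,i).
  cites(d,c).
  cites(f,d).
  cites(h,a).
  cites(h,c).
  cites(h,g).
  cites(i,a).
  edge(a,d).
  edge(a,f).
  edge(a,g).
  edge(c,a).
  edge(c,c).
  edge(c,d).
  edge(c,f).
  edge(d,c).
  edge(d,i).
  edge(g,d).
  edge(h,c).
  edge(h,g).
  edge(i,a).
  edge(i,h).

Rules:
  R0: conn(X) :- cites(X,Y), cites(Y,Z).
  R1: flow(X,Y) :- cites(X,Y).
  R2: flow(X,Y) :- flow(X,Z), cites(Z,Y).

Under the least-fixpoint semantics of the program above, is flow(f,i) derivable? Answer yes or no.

round 1: derive flow(a,f) via R1 from cites(a,f)
round 1: derive flow(a,g) via R1 from cites(a,g)
round 1: derive flow(a,i) via R1 from cites(a,i)
round 1: derive flow(c,f) via R1 from cites(c,f)
round 1: derive flow(c,i) via R1 from cites(c,i)
round 1: derive flow(d,c) via R1 from cites(d,c)
round 1: derive flow(f,d) via R1 from cites(f,d)
round 1: derive flow(h,a) via R1 from cites(h,a)
round 1: derive flow(h,c) via R1 from cites(h,c)
round 1: derive flow(h,g) via R1 from cites(h,g)
round 1: derive flow(i,a) via R1 from cites(i,a)
round 2: derive flow(a,a) via R2 from flow(a,i), cites(i,a)
round 2: derive flow(a,d) via R2 from flow(a,f), cites(f,d)
round 2: derive flow(c,a) via R2 from flow(c,i), cites(i,a)
round 2: derive flow(c,d) via R2 from flow(c,f), cites(f,d)
round 2: derive flow(d,f) via R2 from flow(d,c), cites(c,f)
round 2: derive flow(d,i) via R2 from flow(d,c), cites(c,i)
round 2: derive flow(f,c) via R2 from flow(f,d), cites(d,c)
round 2: derive flow(h,f) via R2 from flow(h,a), cites(a,f)
round 2: derive flow(h,i) via R2 from flow(h,a), cites(a,i)
round 2: derive flow(i,f) via R2 from flow(i,a), cites(a,f)
round 2: derive flow(i,g) via R2 from flow(i,a), cites(a,g)
round 2: derive flow(i,i) via R2 from flow(i,a), cites(a,i)
round 3: derive flow(a,c) via R2 from flow(a,d), cites(d,c)
round 3: derive flow(c,c) via R2 from flow(c,d), cites(d,c)
round 3: derive flow(c,g) via R2 from flow(c,a), cites(a,g)
round 3: derive flow(d,a) via R2 from flow(d,i), cites(i,a)
round 3: derive flow(d,d) via R2 from flow(d,f), cites(f,d)
round 3: derive flow(f,f) via R2 from flow(f,c), cites(c,f)
round 3: derive flow(f,i) via R2 from flow(f,c), cites(c,i)
round 3: derive flow(h,d) via R2 from flow(h,f), cites(f,d)
round 3: derive flow(i,d) via R2 from flow(i,f), cites(f,d)
round 4: derive flow(d,g) via R2 from flow(d,a), cites(a,g)
round 4: derive flow(f,a) via R2 from flow(f,i), cites(i,a)
round 4: derive flow(i,c) via R2 from flow(i,d), cites(d,c)
round 5: derive flow(f,g) via R2 from flow(f,a), cites(a,g)

yes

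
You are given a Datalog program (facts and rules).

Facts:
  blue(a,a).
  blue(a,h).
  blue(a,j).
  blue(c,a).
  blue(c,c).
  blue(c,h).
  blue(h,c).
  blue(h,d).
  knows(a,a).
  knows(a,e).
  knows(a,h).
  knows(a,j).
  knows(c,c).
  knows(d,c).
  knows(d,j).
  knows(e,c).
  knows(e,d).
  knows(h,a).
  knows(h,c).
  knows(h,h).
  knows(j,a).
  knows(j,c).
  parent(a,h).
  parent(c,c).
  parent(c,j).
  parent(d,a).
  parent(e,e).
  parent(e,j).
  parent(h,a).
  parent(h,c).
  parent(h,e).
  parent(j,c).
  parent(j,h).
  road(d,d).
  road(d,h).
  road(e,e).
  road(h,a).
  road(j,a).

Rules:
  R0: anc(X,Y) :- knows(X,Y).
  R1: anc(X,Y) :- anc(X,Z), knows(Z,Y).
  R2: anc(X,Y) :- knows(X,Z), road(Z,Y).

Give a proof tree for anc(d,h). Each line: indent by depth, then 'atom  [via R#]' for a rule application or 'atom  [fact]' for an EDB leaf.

anc(d,h)  [via R1]
  anc(d,a)  [via R2]
    knows(d,j)  [fact]
    road(j,a)  [fact]
  knows(a,h)  [fact]

round 1: derive anc(a,a) via R0 from knows(a,a)
round 1: derive anc(a,e) via R0 from knows(a,e)
round 1: derive anc(a,h) via R0 from knows(a,h)
round 1: derive anc(a,j) via R0 from knows(a,j)
round 1: derive anc(c,c) via R0 from knows(c,c)
round 1: derive anc(d,c) via R0 from knows(d,c)
round 1: derive anc(d,j) via R0 from knows(d,j)
round 1: derive anc(e,c) via R0 from knows(e,c)
round 1: derive anc(e,d) via R0 from knows(e,d)
round 1: derive anc(h,a) via R0 from knows(h,a)
round 1: derive anc(h,c) via R0 from knows(h,c)
round 1: derive anc(h,h) via R0 from knows(h,h)
round 1: derive anc(j,a) via R0 from knows(j,a)
round 1: derive anc(j,c) via R0 from knows(j,c)
round 1: derive anc(d,a) via R2 from knows(d,j), road(j,a)
round 1: derive anc(e,h) via R2 from knows(e,d), road(d,h)
round 2: derive anc(a,c) via R1 from anc(a,e), knows(e,c)
round 2: derive anc(a,d) via R1 from anc(a,e), knows(e,d)
round 2: derive anc(d,e) via R1 from anc(d,a), knows(a,e)
round 2: derive anc(d,h) via R1 from anc(d,a), knows(a,h)
round 2: derive anc(e,a) via R1 from anc(e,h), knows(h,a)
round 2: derive anc(e,j) via R1 from anc(e,d), knows(d,j)
round 2: derive anc(h,e) via R1 from anc(h,a), knows(a,e)
round 2: derive anc(h,j) via R1 from anc(h,a), knows(a,j)
round 2: derive anc(j,e) via R1 from anc(j,a), knows(a,e)
round 2: derive anc(j,h) via R1 from anc(j,a), knows(a,h)
round 2: derive anc(j,j) via R1 from anc(j,a), knows(a,j)
round 3: derive anc(d,d) via R1 from anc(d,e), knows(e,d)
round 3: derive anc(e,e) via R1 from anc(e,a), knows(a,e)
round 3: derive anc(h,d) via R1 from anc(h,e), knows(e,d)
round 3: derive anc(j,d) via R1 from anc(j,e), knows(e,d)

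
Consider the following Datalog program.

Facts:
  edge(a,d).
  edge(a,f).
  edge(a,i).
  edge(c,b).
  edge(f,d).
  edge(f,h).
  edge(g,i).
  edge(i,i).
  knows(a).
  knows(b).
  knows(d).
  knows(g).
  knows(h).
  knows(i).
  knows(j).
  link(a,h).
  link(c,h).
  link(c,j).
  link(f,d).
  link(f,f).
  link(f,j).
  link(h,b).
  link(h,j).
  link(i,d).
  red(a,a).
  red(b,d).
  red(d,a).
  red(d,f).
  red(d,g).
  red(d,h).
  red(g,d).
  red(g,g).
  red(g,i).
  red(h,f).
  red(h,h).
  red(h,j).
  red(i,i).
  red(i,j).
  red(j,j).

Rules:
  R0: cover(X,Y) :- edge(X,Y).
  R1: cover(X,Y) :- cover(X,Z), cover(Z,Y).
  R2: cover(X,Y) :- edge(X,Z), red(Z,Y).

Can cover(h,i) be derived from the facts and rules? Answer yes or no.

round 1: derive cover(a,d) via R0 from edge(a,d)
round 1: derive cover(a,f) via R0 from edge(a,f)
round 1: derive cover(a,i) via R0 from edge(a,i)
round 1: derive cover(c,b) via R0 from edge(c,b)
round 1: derive cover(f,d) via R0 from edge(f,d)
round 1: derive cover(f,h) via R0 from edge(f,h)
round 1: derive cover(g,i) via R0 from edge(g,i)
round 1: derive cover(i,i) via R0 from edge(i,i)
round 1: derive cover(a,a) via R2 from edge(a,d), red(d,a)
round 1: derive cover(a,g) via R2 from edge(a,d), red(d,g)
round 1: derive cover(a,h) via R2 from edge(a,d), red(d,h)
round 1: derive cover(a,j) via R2 from edge(a,i), red(i,j)
round 1: derive cover(c,d) via R2 from edge(c,b), red(b,d)
round 1: derive cover(f,a) via R2 from edge(f,d), red(d,a)
round 1: derive cover(f,f) via R2 from edge(f,d), red(d,f)
round 1: derive cover(f,g) via R2 from edge(f,d), red(d,g)
round 1: derive cover(f,j) via R2 from edge(f,h), red(h,j)
round 1: derive cover(g,j) via R2 from edge(g,i), red(i,j)
round 1: derive cover(i,j) via R2 from edge(i,i), red(i,j)
round 2: derive cover(f,i) via R1 from cover(f,a), cover(a,i)

no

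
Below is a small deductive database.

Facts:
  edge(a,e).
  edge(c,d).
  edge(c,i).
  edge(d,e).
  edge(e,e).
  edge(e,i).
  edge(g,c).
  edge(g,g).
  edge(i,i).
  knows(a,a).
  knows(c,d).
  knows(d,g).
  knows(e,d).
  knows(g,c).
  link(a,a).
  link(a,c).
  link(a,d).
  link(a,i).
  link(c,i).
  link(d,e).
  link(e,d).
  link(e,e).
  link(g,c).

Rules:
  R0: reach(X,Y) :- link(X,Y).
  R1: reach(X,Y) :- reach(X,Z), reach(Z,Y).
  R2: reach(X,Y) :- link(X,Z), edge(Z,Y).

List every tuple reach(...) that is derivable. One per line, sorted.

round 1: derive reach(a,a) via R0 from link(a,a)
round 1: derive reach(a,c) via R0 from link(a,c)
round 1: derive reach(a,d) via R0 from link(a,d)
round 1: derive reach(a,i) via R0 from link(a,i)
round 1: derive reach(c,i) via R0 from link(c,i)
round 1: derive reach(d,e) via R0 from link(d,e)
round 1: derive reach(e,d) via R0 from link(e,d)
round 1: derive reach(e,e) via R0 from link(e,e)
round 1: derive reach(g,c) via R0 from link(g,c)
round 1: derive reach(a,e) via R2 from link(a,a), edge(a,e)
round 1: derive reach(d,i) via R2 from link(d,e), edge(e,i)
round 1: derive reach(e,i) via R2 from link(e,e), edge(e,i)
round 1: derive reach(g,d) via R2 from link(g,c), edge(c,d)
round 1: derive reach(g,i) via R2 from link(g,c), edge(c,i)
round 2: derive reach(d,d) via R1 from reach(d,e), reach(e,d)
round 2: derive reach(g,e) via R1 from reach(g,d), reach(d,e)

reach(a,a)
reach(a,c)
reach(a,d)
reach(a,e)
reach(a,i)
reach(c,i)
reach(d,d)
reach(d,e)
reach(d,i)
reach(e,d)
reach(e,e)
reach(e,i)
reach(g,c)
reach(g,d)
reach(g,e)
reach(g,i)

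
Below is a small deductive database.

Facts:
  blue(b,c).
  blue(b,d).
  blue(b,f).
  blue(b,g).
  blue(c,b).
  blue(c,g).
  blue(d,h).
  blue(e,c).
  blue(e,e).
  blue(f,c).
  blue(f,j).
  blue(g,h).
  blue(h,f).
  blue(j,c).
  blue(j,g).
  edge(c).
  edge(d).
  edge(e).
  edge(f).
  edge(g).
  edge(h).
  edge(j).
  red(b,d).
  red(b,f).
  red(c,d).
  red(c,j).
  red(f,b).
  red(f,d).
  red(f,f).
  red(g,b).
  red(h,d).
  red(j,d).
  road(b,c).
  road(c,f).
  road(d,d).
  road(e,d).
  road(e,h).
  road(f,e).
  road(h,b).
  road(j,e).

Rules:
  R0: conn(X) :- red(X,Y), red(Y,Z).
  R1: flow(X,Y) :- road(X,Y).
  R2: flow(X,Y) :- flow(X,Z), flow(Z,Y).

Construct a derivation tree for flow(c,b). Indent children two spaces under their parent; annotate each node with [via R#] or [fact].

round 1: derive flow(b,c) via R1 from road(b,c)
round 1: derive flow(c,f) via R1 from road(c,f)
round 1: derive flow(d,d) via R1 from road(d,d)
round 1: derive flow(e,d) via R1 from road(e,d)
round 1: derive flow(e,h) via R1 from road(e,h)
round 1: derive flow(f,e) via R1 from road(f,e)
round 1: derive flow(h,b) via R1 from road(h,b)
round 1: derive flow(j,e) via R1 from road(j,e)
round 2: derive flow(b,f) via R2 from flow(b,c), flow(c,f)
round 2: derive flow(c,e) via R2 from flow(c,f), flow(f,e)
round 2: derive flow(e,b) via R2 from flow(e,h), flow(h,b)
round 2: derive flow(f,d) via R2 from flow(f,e), flow(e,d)
round 2: derive flow(f,h) via R2 from flow(f,e), flow(e,h)
round 2: derive flow(h,c) via R2 from flow(h,b), flow(b,c)
round 2: derive flow(j,d) via R2 from flow(j,e), flow(e,d)
round 2: derive flow(j,h) via R2 from flow(j,e), flow(e,h)
round 3: derive flow(b,d) via R2 from flow(b,f), flow(f,d)
round 3: derive flow(b,e) via R2 from flow(b,c), flow(c,e)
round 3: derive flow(b,h) via R2 from flow(b,f), flow(f,h)
round 3: derive flow(c,b) via R2 from flow(c,e), flow(e,b)
round 3: derive flow(c,d) via R2 from flow(c,e), flow(e,d)
round 3: derive flow(c,h) via R2 from flow(c,e), flow(e,h)
round 3: derive flow(e,c) via R2 from flow(e,b), flow(b,c)
round 3: derive flow(e,f) via R2 from flow(e,b), flow(b,f)
round 3: derive flow(f,b) via R2 from flow(f,e), flow(e,b)
round 3: derive flow(f,c) via R2 from flow(f,h), flow(h,c)
round 3: derive flow(h,e) via R2 from flow(h,c), flow(c,e)
round 3: derive flow(h,f) via R2 from flow(h,b), flow(b,f)
round 3: derive flow(j,b) via R2 from flow(j,e), flow(e,b)
round 3: derive flow(j,c) via R2 from flow(j,h), flow(h,c)
round 4: derive flow(b,b) via R2 from flow(b,c), flow(c,b)
round 4: derive flow(c,c) via R2 from flow(c,b), flow(b,c)
round 4: derive flow(e,e) via R2 from flow(e,b), flow(b,e)
round 4: derive flow(f,f) via R2 from flow(f,b), flow(b,f)
round 4: derive flow(h,d) via R2 from flow(h,b), flow(b,d)
round 4: derive flow(h,h) via R2 from flow(h,b), flow(b,h)
round 4: derive flow(j,f) via R2 from flow(j,b), flow(b,f)

flow(c,b)  [via R2]
  flow(c,e)  [via R2]
    flow(c,f)  [via R1]
      road(c,f)  [fact]
    flow(f,e)  [via R1]
      road(f,e)  [fact]
  flow(e,b)  [via R2]
    flow(e,h)  [via R1]
      road(e,h)  [fact]
    flow(h,b)  [via R1]
      road(h,b)  [fact]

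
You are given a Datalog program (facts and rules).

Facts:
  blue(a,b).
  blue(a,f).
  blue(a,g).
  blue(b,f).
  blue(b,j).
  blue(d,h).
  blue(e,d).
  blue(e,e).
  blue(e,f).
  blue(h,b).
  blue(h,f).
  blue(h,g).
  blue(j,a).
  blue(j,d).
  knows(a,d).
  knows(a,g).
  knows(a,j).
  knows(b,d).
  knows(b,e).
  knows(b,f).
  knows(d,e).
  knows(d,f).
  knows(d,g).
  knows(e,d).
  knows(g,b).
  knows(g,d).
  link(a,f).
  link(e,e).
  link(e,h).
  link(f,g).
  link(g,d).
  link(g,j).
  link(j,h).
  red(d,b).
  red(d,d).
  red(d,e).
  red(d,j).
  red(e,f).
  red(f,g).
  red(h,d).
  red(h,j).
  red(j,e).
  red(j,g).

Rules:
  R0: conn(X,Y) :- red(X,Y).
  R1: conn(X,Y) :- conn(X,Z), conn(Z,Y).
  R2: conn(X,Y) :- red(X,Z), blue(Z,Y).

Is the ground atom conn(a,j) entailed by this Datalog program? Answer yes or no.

round 1: derive conn(d,b) via R0 from red(d,b)
round 1: derive conn(d,d) via R0 from red(d,d)
round 1: derive conn(d,e) via R0 from red(d,e)
round 1: derive conn(d,j) via R0 from red(d,j)
round 1: derive conn(e,f) via R0 from red(e,f)
round 1: derive conn(f,g) via R0 from red(f,g)
round 1: derive conn(h,d) via R0 from red(h,d)
round 1: derive conn(h,j) via R0 from red(h,j)
round 1: derive conn(j,e) via R0 from red(j,e)
round 1: derive conn(j,g) via R0 from red(j,g)
round 1: derive conn(d,a) via R2 from red(d,j), blue(j,a)
round 1: derive conn(d,f) via R2 from red(d,b), blue(b,f)
round 1: derive conn(d,h) via R2 from red(d,d), blue(d,h)
round 1: derive conn(h,a) via R2 from red(h,j), blue(j,a)
round 1: derive conn(h,h) via R2 from red(h,d), blue(d,h)
round 1: derive conn(j,d) via R2 from red(j,e), blue(e,d)
round 1: derive conn(j,f) via R2 from red(j,e), blue(e,f)
round 2: derive conn(d,g) via R1 from conn(d,f), conn(f,g)
round 2: derive conn(e,g) via R1 from conn(e,f), conn(f,g)
round 2: derive conn(h,b) via R1 from conn(h,d), conn(d,b)
round 2: derive conn(h,e) via R1 from conn(h,d), conn(d,e)
round 2: derive conn(h,f) via R1 from conn(h,d), conn(d,f)
round 2: derive conn(h,g) via R1 from conn(h,j), conn(j,g)
round 2: derive conn(j,a) via R1 from conn(j,d), conn(d,a)
round 2: derive conn(j,b) via R1 from conn(j,d), conn(d,b)
round 2: derive conn(j,h) via R1 from conn(j,d), conn(d,h)
round 2: derive conn(j,j) via R1 from conn(j,d), conn(d,j)

no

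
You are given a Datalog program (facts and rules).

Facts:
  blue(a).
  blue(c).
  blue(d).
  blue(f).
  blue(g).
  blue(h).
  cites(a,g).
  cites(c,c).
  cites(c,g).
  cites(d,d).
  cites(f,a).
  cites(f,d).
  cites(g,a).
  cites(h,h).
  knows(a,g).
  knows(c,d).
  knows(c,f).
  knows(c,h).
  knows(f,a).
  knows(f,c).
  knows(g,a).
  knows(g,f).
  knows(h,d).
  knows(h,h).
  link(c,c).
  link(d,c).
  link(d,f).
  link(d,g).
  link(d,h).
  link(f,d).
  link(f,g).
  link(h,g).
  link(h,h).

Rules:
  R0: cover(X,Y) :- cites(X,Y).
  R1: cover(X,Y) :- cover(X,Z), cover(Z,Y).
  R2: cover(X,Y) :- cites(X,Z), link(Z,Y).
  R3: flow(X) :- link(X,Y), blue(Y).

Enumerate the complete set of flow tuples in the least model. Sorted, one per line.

flow(c)
flow(d)
flow(f)
flow(h)

round 1: derive flow(c) via R3 from link(c,c), blue(c)
round 1: derive flow(d) via R3 from link(d,c), blue(c)
round 1: derive flow(f) via R3 from link(f,d), blue(d)
round 1: derive flow(h) via R3 from link(h,g), blue(g)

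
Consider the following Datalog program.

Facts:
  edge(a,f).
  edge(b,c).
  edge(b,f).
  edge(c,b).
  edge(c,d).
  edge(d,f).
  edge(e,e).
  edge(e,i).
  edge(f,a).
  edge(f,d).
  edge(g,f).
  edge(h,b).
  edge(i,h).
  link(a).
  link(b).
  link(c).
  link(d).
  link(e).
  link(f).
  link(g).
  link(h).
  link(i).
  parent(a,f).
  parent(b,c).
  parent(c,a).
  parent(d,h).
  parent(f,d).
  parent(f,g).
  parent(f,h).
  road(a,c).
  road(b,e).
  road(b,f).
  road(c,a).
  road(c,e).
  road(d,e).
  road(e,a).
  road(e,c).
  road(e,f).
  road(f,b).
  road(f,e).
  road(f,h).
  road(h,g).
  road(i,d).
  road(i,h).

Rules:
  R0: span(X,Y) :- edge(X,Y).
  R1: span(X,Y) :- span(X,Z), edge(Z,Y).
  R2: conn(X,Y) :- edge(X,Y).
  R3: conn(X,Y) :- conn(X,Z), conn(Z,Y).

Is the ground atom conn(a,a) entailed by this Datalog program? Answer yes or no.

round 1: derive conn(a,f) via R2 from edge(a,f)
round 1: derive conn(b,c) via R2 from edge(b,c)
round 1: derive conn(b,f) via R2 from edge(b,f)
round 1: derive conn(c,b) via R2 from edge(c,b)
round 1: derive conn(c,d) via R2 from edge(c,d)
round 1: derive conn(d,f) via R2 from edge(d,f)
round 1: derive conn(e,e) via R2 from edge(e,e)
round 1: derive conn(e,i) via R2 from edge(e,i)
round 1: derive conn(f,a) via R2 from edge(f,a)
round 1: derive conn(f,d) via R2 from edge(f,d)
round 1: derive conn(g,f) via R2 from edge(g,f)
round 1: derive conn(h,b) via R2 from edge(h,b)
round 1: derive conn(i,h) via R2 from edge(i,h)
round 2: derive conn(a,a) via R3 from conn(a,f), conn(f,a)
round 2: derive conn(a,d) via R3 from conn(a,f), conn(f,d)
round 2: derive conn(b,a) via R3 from conn(b,f), conn(f,a)
round 2: derive conn(b,b) via R3 from conn(b,c), conn(c,b)
round 2: derive conn(b,d) via R3 from conn(b,c), conn(c,d)
round 2: derive conn(c,c) via R3 from conn(c,b), conn(b,c)
round 2: derive conn(c,f) via R3 from conn(c,b), conn(b,f)
round 2: derive conn(d,a) via R3 from conn(d,f), conn(f,a)
round 2: derive conn(d,d) via R3 from conn(d,f), conn(f,d)
round 2: derive conn(e,h) via R3 from conn(e,i), conn(i,h)
round 2: derive conn(f,f) via R3 from conn(f,a), conn(a,f)
round 2: derive conn(g,a) via R3 from conn(g,f), conn(f,a)
round 2: derive conn(g,d) via R3 from conn(g,f), conn(f,d)
round 2: derive conn(h,c) via R3 from conn(h,b), conn(b,c)
round 2: derive conn(h,f) via R3 from conn(h,b), conn(b,f)
round 2: derive conn(i,b) via R3 from conn(i,h), conn(h,b)
round 3: derive conn(c,a) via R3 from conn(c,b), conn(b,a)
round 3: derive conn(e,b) via R3 from conn(e,h), conn(h,b)
round 3: derive conn(e,c) via R3 from conn(e,h), conn(h,c)
round 3: derive conn(e,f) via R3 from conn(e,h), conn(h,f)
round 3: derive conn(h,a) via R3 from conn(h,b), conn(b,a)
round 3: derive conn(h,d) via R3 from conn(h,b), conn(b,d)
round 3: derive conn(i,a) via R3 from conn(i,b), conn(b,a)
round 3: derive conn(i,c) via R3 from conn(i,b), conn(b,c)
round 3: derive conn(i,d) via R3 from conn(i,b), conn(b,d)
round 3: derive conn(i,f) via R3 from conn(i,b), conn(b,f)
round 4: derive conn(e,a) via R3 from conn(e,b), conn(b,a)
round 4: derive conn(e,d) via R3 from conn(e,b), conn(b,d)

yes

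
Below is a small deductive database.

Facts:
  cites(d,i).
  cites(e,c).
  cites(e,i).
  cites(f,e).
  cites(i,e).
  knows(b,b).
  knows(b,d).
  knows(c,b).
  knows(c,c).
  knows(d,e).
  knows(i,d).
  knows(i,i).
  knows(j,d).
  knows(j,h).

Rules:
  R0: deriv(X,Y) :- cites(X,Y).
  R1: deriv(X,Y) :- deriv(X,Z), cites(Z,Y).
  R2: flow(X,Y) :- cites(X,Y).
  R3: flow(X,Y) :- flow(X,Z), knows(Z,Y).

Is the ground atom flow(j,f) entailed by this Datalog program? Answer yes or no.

round 1: derive flow(d,i) via R2 from cites(d,i)
round 1: derive flow(e,c) via R2 from cites(e,c)
round 1: derive flow(e,i) via R2 from cites(e,i)
round 1: derive flow(f,e) via R2 from cites(f,e)
round 1: derive flow(i,e) via R2 from cites(i,e)
round 2: derive flow(d,d) via R3 from flow(d,i), knows(i,d)
round 2: derive flow(e,b) via R3 from flow(e,c), knows(c,b)
round 2: derive flow(e,d) via R3 from flow(e,i), knows(i,d)
round 3: derive flow(d,e) via R3 from flow(d,d), knows(d,e)
round 3: derive flow(e,e) via R3 from flow(e,d), knows(d,e)

no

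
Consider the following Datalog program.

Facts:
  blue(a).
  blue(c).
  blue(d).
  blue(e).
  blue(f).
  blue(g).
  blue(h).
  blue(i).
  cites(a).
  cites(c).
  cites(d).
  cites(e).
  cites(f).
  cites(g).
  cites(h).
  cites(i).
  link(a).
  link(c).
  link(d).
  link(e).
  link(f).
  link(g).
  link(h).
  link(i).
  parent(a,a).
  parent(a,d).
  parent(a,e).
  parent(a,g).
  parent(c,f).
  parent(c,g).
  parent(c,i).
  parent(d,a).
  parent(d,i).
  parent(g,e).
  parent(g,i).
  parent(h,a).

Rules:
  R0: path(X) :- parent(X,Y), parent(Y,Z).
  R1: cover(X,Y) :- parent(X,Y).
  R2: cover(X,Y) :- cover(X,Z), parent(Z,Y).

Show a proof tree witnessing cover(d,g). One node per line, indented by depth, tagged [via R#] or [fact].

cover(d,g)  [via R2]
  cover(d,a)  [via R1]
    parent(d,a)  [fact]
  parent(a,g)  [fact]

round 1: derive cover(a,a) via R1 from parent(a,a)
round 1: derive cover(a,d) via R1 from parent(a,d)
round 1: derive cover(a,e) via R1 from parent(a,e)
round 1: derive cover(a,g) via R1 from parent(a,g)
round 1: derive cover(c,f) via R1 from parent(c,f)
round 1: derive cover(c,g) via R1 from parent(c,g)
round 1: derive cover(c,i) via R1 from parent(c,i)
round 1: derive cover(d,a) via R1 from parent(d,a)
round 1: derive cover(d,i) via R1 from parent(d,i)
round 1: derive cover(g,e) via R1 from parent(g,e)
round 1: derive cover(g,i) via R1 from parent(g,i)
round 1: derive cover(h,a) via R1 from parent(h,a)
round 2: derive cover(a,i) via R2 from cover(a,d), parent(d,i)
round 2: derive cover(c,e) via R2 from cover(c,g), parent(g,e)
round 2: derive cover(d,d) via R2 from cover(d,a), parent(a,d)
round 2: derive cover(d,e) via R2 from cover(d,a), parent(a,e)
round 2: derive cover(d,g) via R2 from cover(d,a), parent(a,g)
round 2: derive cover(h,d) via R2 from cover(h,a), parent(a,d)
round 2: derive cover(h,e) via R2 from cover(h,a), parent(a,e)
round 2: derive cover(h,g) via R2 from cover(h,a), parent(a,g)
round 3: derive cover(h,i) via R2 from cover(h,d), parent(d,i)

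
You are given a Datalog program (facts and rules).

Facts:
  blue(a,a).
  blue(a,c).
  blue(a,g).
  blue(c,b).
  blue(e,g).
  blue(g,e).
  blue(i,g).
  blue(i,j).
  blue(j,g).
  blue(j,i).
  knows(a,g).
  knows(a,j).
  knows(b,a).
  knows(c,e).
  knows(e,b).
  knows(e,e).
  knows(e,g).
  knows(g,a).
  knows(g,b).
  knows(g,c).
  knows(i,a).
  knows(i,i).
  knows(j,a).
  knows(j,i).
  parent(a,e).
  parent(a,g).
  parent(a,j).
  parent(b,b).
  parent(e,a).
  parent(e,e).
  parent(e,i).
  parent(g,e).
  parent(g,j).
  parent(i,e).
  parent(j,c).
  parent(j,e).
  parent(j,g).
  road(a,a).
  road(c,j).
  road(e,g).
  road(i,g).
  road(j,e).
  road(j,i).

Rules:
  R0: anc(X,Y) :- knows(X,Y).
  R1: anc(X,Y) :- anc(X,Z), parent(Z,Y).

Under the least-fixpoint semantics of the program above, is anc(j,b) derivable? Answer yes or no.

no

round 1: derive anc(a,g) via R0 from knows(a,g)
round 1: derive anc(a,j) via R0 from knows(a,j)
round 1: derive anc(b,a) via R0 from knows(b,a)
round 1: derive anc(c,e) via R0 from knows(c,e)
round 1: derive anc(e,b) via R0 from knows(e,b)
round 1: derive anc(e,e) via R0 from knows(e,e)
round 1: derive anc(e,g) via R0 from knows(e,g)
round 1: derive anc(g,a) via R0 from knows(g,a)
round 1: derive anc(g,b) via R0 from knows(g,b)
round 1: derive anc(g,c) via R0 from knows(g,c)
round 1: derive anc(i,a) via R0 from knows(i,a)
round 1: derive anc(i,i) via R0 from knows(i,i)
round 1: derive anc(j,a) via R0 from knows(j,a)
round 1: derive anc(j,i) via R0 from knows(j,i)
round 2: derive anc(a,c) via R1 from anc(a,j), parent(j,c)
round 2: derive anc(a,e) via R1 from anc(a,g), parent(g,e)
round 2: derive anc(b,e) via R1 from anc(b,a), parent(a,e)
round 2: derive anc(b,g) via R1 from anc(b,a), parent(a,g)
round 2: derive anc(b,j) via R1 from anc(b,a), parent(a,j)
round 2: derive anc(c,a) via R1 from anc(c,e), parent(e,a)
round 2: derive anc(c,i) via R1 from anc(c,e), parent(e,i)
round 2: derive anc(e,a) via R1 from anc(e,e), parent(e,a)
round 2: derive anc(e,i) via R1 from anc(e,e), parent(e,i)
round 2: derive anc(e,j) via R1 from anc(e,g), parent(g,j)
round 2: derive anc(g,e) via R1 from anc(g,a), parent(a,e)
round 2: derive anc(g,g) via R1 from anc(g,a), parent(a,g)
round 2: derive anc(g,j) via R1 from anc(g,a), parent(a,j)
round 2: derive anc(i,e) via R1 from anc(i,a), parent(a,e)
round 2: derive anc(i,g) via R1 from anc(i,a), parent(a,g)
round 2: derive anc(i,j) via R1 from anc(i,a), parent(a,j)
round 2: derive anc(j,e) via R1 from anc(j,a), parent(a,e)
round 2: derive anc(j,g) via R1 from anc(j,a), parent(a,g)
round 2: derive anc(j,j) via R1 from anc(j,a), parent(a,j)
round 3: derive anc(a,a) via R1 from anc(a,e), parent(e,a)
round 3: derive anc(a,i) via R1 from anc(a,e), parent(e,i)
round 3: derive anc(b,c) via R1 from anc(b,j), parent(j,c)
round 3: derive anc(b,i) via R1 from anc(b,e), parent(e,i)
round 3: derive anc(c,g) via R1 from anc(c,a), parent(a,g)
round 3: derive anc(c,j) via R1 from anc(c,a), parent(a,j)
round 3: derive anc(e,c) via R1 from anc(e,j), parent(j,c)
round 3: derive anc(g,i) via R1 from anc(g,e), parent(e,i)
round 3: derive anc(i,c) via R1 from anc(i,j), parent(j,c)
round 3: derive anc(j,c) via R1 from anc(j,j), parent(j,c)
round 4: derive anc(c,c) via R1 from anc(c,j), parent(j,c)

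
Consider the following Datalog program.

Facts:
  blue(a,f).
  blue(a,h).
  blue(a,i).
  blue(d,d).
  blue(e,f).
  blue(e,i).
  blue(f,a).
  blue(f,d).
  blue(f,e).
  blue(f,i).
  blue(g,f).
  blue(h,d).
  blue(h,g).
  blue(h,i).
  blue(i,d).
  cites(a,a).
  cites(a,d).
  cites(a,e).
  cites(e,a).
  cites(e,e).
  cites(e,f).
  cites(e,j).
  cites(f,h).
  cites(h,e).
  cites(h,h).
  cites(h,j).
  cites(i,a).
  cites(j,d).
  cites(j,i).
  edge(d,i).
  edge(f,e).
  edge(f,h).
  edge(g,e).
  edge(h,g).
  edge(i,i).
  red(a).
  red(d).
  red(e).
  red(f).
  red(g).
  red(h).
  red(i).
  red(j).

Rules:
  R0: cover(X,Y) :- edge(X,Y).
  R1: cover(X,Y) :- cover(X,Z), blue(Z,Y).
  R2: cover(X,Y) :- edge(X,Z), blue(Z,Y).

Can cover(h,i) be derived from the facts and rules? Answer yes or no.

round 1: derive cover(d,i) via R0 from edge(d,i)
round 1: derive cover(f,e) via R0 from edge(f,e)
round 1: derive cover(f,h) via R0 from edge(f,h)
round 1: derive cover(g,e) via R0 from edge(g,e)
round 1: derive cover(h,g) via R0 from edge(h,g)
round 1: derive cover(i,i) via R0 from edge(i,i)
round 1: derive cover(d,d) via R2 from edge(d,i), blue(i,d)
round 1: derive cover(f,d) via R2 from edge(f,h), blue(h,d)
round 1: derive cover(f,f) via R2 from edge(f,e), blue(e,f)
round 1: derive cover(f,g) via R2 from edge(f,h), blue(h,g)
round 1: derive cover(f,i) via R2 from edge(f,e), blue(e,i)
round 1: derive cover(g,f) via R2 from edge(g,e), blue(e,f)
round 1: derive cover(g,i) via R2 from edge(g,e), blue(e,i)
round 1: derive cover(h,f) via R2 from edge(h,g), blue(g,f)
round 1: derive cover(i,d) via R2 from edge(i,i), blue(i,d)
round 2: derive cover(f,a) via R1 from cover(f,f), blue(f,a)
round 2: derive cover(g,a) via R1 from cover(g,f), blue(f,a)
round 2: derive cover(g,d) via R1 from cover(g,f), blue(f,d)
round 2: derive cover(h,a) via R1 from cover(h,f), blue(f,a)
round 2: derive cover(h,d) via R1 from cover(h,f), blue(f,d)
round 2: derive cover(h,e) via R1 from cover(h,f), blue(f,e)
round 2: derive cover(h,i) via R1 from cover(h,f), blue(f,i)
round 3: derive cover(g,h) via R1 from cover(g,a), blue(a,h)
round 3: derive cover(h,h) via R1 from cover(h,a), blue(a,h)
round 4: derive cover(g,g) via R1 from cover(g,h), blue(h,g)

yes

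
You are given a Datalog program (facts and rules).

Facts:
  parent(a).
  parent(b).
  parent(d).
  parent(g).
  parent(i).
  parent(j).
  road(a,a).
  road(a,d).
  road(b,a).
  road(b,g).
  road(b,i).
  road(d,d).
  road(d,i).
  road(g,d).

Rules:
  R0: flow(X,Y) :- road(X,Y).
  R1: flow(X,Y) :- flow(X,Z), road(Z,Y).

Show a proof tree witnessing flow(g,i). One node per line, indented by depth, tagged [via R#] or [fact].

round 1: derive flow(a,a) via R0 from road(a,a)
round 1: derive flow(a,d) via R0 from road(a,d)
round 1: derive flow(b,a) via R0 from road(b,a)
round 1: derive flow(b,g) via R0 from road(b,g)
round 1: derive flow(b,i) via R0 from road(b,i)
round 1: derive flow(d,d) via R0 from road(d,d)
round 1: derive flow(d,i) via R0 from road(d,i)
round 1: derive flow(g,d) via R0 from road(g,d)
round 2: derive flow(a,i) via R1 from flow(a,d), road(d,i)
round 2: derive flow(b,d) via R1 from flow(b,a), road(a,d)
round 2: derive flow(g,i) via R1 from flow(g,d), road(d,i)

flow(g,i)  [via R1]
  flow(g,d)  [via R0]
    road(g,d)  [fact]
  road(d,i)  [fact]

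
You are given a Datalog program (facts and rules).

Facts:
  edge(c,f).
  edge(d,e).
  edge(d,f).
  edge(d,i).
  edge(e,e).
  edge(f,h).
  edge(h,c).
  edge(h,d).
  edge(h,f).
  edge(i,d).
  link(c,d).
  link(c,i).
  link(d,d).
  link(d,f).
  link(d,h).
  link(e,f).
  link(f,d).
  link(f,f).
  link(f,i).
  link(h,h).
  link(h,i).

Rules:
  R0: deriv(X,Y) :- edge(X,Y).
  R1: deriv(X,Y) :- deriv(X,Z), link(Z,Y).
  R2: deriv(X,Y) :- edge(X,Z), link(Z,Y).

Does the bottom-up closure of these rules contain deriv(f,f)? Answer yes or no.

no

round 1: derive deriv(c,f) via R0 from edge(c,f)
round 1: derive deriv(d,e) via R0 from edge(d,e)
round 1: derive deriv(d,f) via R0 from edge(d,f)
round 1: derive deriv(d,i) via R0 from edge(d,i)
round 1: derive deriv(e,e) via R0 from edge(e,e)
round 1: derive deriv(f,h) via R0 from edge(f,h)
round 1: derive deriv(h,c) via R0 from edge(h,c)
round 1: derive deriv(h,d) via R0 from edge(h,d)
round 1: derive deriv(h,f) via R0 from edge(h,f)
round 1: derive deriv(i,d) via R0 from edge(i,d)
round 1: derive deriv(c,d) via R2 from edge(c,f), link(f,d)
round 1: derive deriv(c,i) via R2 from edge(c,f), link(f,i)
round 1: derive deriv(d,d) via R2 from edge(d,f), link(f,d)
round 1: derive deriv(e,f) via R2 from edge(e,e), link(e,f)
round 1: derive deriv(f,i) via R2 from edge(f,h), link(h,i)
round 1: derive deriv(h,h) via R2 from edge(h,d), link(d,h)
round 1: derive deriv(h,i) via R2 from edge(h,c), link(c,i)
round 1: derive deriv(i,f) via R2 from edge(i,d), link(d,f)
round 1: derive deriv(i,h) via R2 from edge(i,d), link(d,h)
round 2: derive deriv(c,h) via R1 from deriv(c,d), link(d,h)
round 2: derive deriv(d,h) via R1 from deriv(d,d), link(d,h)
round 2: derive deriv(e,d) via R1 from deriv(e,f), link(f,d)
round 2: derive deriv(e,i) via R1 from deriv(e,f), link(f,i)
round 2: derive deriv(i,i) via R1 from deriv(i,f), link(f,i)
round 3: derive deriv(e,h) via R1 from deriv(e,d), link(d,h)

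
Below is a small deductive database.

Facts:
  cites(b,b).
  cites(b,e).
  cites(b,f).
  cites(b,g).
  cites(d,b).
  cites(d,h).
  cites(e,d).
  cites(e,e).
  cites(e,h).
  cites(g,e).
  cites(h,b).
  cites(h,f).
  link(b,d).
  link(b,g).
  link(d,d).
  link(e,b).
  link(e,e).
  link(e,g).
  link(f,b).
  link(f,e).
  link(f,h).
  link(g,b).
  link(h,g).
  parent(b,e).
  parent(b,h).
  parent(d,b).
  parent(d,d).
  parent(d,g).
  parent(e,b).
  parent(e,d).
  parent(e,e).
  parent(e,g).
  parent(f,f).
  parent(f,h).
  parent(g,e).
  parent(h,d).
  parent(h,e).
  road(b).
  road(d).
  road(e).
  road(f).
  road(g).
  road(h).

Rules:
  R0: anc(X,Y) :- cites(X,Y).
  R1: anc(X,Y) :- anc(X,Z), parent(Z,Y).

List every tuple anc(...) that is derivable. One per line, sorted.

anc(b,b)
anc(b,d)
anc(b,e)
anc(b,f)
anc(b,g)
anc(b,h)
anc(d,b)
anc(d,d)
anc(d,e)
anc(d,g)
anc(d,h)
anc(e,b)
anc(e,d)
anc(e,e)
anc(e,g)
anc(e,h)
anc(g,b)
anc(g,d)
anc(g,e)
anc(g,g)
anc(g,h)
anc(h,b)
anc(h,d)
anc(h,e)
anc(h,f)
anc(h,g)
anc(h,h)

round 1: derive anc(b,b) via R0 from cites(b,b)
round 1: derive anc(b,e) via R0 from cites(b,e)
round 1: derive anc(b,f) via R0 from cites(b,f)
round 1: derive anc(b,g) via R0 from cites(b,g)
round 1: derive anc(d,b) via R0 from cites(d,b)
round 1: derive anc(d,h) via R0 from cites(d,h)
round 1: derive anc(e,d) via R0 from cites(e,d)
round 1: derive anc(e,e) via R0 from cites(e,e)
round 1: derive anc(e,h) via R0 from cites(e,h)
round 1: derive anc(g,e) via R0 from cites(g,e)
round 1: derive anc(h,b) via R0 from cites(h,b)
round 1: derive anc(h,f) via R0 from cites(h,f)
round 2: derive anc(b,d) via R1 from anc(b,e), parent(e,d)
round 2: derive anc(b,h) via R1 from anc(b,b), parent(b,h)
round 2: derive anc(d,d) via R1 from anc(d,h), parent(h,d)
round 2: derive anc(d,e) via R1 from anc(d,b), parent(b,e)
round 2: derive anc(e,b) via R1 from anc(e,d), parent(d,b)
round 2: derive anc(e,g) via R1 from anc(e,d), parent(d,g)
round 2: derive anc(g,b) via R1 from anc(g,e), parent(e,b)
round 2: derive anc(g,d) via R1 from anc(g,e), parent(e,d)
round 2: derive anc(g,g) via R1 from anc(g,e), parent(e,g)
round 2: derive anc(h,e) via R1 from anc(h,b), parent(b,e)
round 2: derive anc(h,h) via R1 from anc(h,b), parent(b,h)
round 3: derive anc(d,g) via R1 from anc(d,d), parent(d,g)
round 3: derive anc(g,h) via R1 from anc(g,b), parent(b,h)
round 3: derive anc(h,d) via R1 from anc(h,e), parent(e,d)
round 3: derive anc(h,g) via R1 from anc(h,e), parent(e,g)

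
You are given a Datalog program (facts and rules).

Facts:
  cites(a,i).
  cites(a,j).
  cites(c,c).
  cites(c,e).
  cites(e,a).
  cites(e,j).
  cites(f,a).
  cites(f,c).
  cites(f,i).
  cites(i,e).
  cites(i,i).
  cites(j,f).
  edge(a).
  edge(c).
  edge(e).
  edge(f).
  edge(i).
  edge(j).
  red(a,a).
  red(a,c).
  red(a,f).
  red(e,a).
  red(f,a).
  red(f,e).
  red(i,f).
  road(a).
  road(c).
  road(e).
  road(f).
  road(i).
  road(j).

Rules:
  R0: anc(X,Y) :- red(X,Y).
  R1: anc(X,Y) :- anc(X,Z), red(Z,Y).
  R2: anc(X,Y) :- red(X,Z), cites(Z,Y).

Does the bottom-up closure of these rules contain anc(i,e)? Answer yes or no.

yes

round 1: derive anc(a,a) via R0 from red(a,a)
round 1: derive anc(a,c) via R0 from red(a,c)
round 1: derive anc(a,f) via R0 from red(a,f)
round 1: derive anc(e,a) via R0 from red(e,a)
round 1: derive anc(f,a) via R0 from red(f,a)
round 1: derive anc(f,e) via R0 from red(f,e)
round 1: derive anc(i,f) via R0 from red(i,f)
round 1: derive anc(a,e) via R2 from red(a,c), cites(c,e)
round 1: derive anc(a,i) via R2 from red(a,a), cites(a,i)
round 1: derive anc(a,j) via R2 from red(a,a), cites(a,j)
round 1: derive anc(e,i) via R2 from red(e,a), cites(a,i)
round 1: derive anc(e,j) via R2 from red(e,a), cites(a,j)
round 1: derive anc(f,i) via R2 from red(f,a), cites(a,i)
round 1: derive anc(f,j) via R2 from red(f,a), cites(a,j)
round 1: derive anc(i,a) via R2 from red(i,f), cites(f,a)
round 1: derive anc(i,c) via R2 from red(i,f), cites(f,c)
round 1: derive anc(i,i) via R2 from red(i,f), cites(f,i)
round 2: derive anc(e,c) via R1 from anc(e,a), red(a,c)
round 2: derive anc(e,f) via R1 from anc(e,a), red(a,f)
round 2: derive anc(f,c) via R1 from anc(f,a), red(a,c)
round 2: derive anc(f,f) via R1 from anc(f,a), red(a,f)
round 2: derive anc(i,e) via R1 from anc(i,f), red(f,e)
round 3: derive anc(e,e) via R1 from anc(e,f), red(f,e)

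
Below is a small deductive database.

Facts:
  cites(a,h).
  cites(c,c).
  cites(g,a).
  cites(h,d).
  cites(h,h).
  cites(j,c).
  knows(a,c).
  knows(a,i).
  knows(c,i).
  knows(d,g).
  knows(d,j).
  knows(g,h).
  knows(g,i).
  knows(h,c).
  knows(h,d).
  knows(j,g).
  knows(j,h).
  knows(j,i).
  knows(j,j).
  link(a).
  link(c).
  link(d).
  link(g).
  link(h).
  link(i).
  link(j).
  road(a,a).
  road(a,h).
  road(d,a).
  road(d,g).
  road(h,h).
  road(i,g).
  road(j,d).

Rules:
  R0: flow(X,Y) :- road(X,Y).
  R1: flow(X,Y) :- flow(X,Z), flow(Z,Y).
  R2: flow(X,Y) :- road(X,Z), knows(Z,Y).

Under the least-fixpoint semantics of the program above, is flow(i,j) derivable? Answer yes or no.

round 1: derive flow(a,a) via R0 from road(a,a)
round 1: derive flow(a,h) via R0 from road(a,h)
round 1: derive flow(d,a) via R0 from road(d,a)
round 1: derive flow(d,g) via R0 from road(d,g)
round 1: derive flow(h,h) via R0 from road(h,h)
round 1: derive flow(i,g) via R0 from road(i,g)
round 1: derive flow(j,d) via R0 from road(j,d)
round 1: derive flow(a,c) via R2 from road(a,a), knows(a,c)
round 1: derive flow(a,d) via R2 from road(a,h), knows(h,d)
round 1: derive flow(a,i) via R2 from road(a,a), knows(a,i)
round 1: derive flow(d,c) via R2 from road(d,a), knows(a,c)
round 1: derive flow(d,h) via R2 from road(d,g), knows(g,h)
round 1: derive flow(d,i) via R2 from road(d,a), knows(a,i)
round 1: derive flow(h,c) via R2 from road(h,h), knows(h,c)
round 1: derive flow(h,d) via R2 from road(h,h), knows(h,d)
round 1: derive flow(i,h) via R2 from road(i,g), knows(g,h)
round 1: derive flow(i,i) via R2 from road(i,g), knows(g,i)
round 1: derive flow(j,g) via R2 from road(j,d), knows(d,g)
round 1: derive flow(j,j) via R2 from road(j,d), knows(d,j)
round 2: derive flow(a,g) via R1 from flow(a,d), flow(d,g)
round 2: derive flow(d,d) via R1 from flow(d,a), flow(a,d)
round 2: derive flow(h,a) via R1 from flow(h,d), flow(d,a)
round 2: derive flow(h,g) via R1 from flow(h,d), flow(d,g)
round 2: derive flow(h,i) via R1 from flow(h,d), flow(d,i)
round 2: derive flow(i,c) via R1 from flow(i,h), flow(h,c)
round 2: derive flow(i,d) via R1 from flow(i,h), flow(h,d)
round 2: derive flow(j,a) via R1 from flow(j,d), flow(d,a)
round 2: derive flow(j,c) via R1 from flow(j,d), flow(d,c)
round 2: derive flow(j,h) via R1 from flow(j,d), flow(d,h)
round 2: derive flow(j,i) via R1 from flow(j,d), flow(d,i)
round 3: derive flow(i,a) via R1 from flow(i,d), flow(d,a)

no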